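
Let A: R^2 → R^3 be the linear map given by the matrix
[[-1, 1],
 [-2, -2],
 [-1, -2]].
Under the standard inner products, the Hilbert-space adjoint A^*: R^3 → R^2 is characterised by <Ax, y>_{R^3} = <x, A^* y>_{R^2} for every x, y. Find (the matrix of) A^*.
A^* = A^T =
[[-1, -2, -1],
 [1, -2, -2]]

For real matrices with standard dot products, the defining identity <Ax, y> = <x, A^* y> gives (Ax)^T y = x^T (A^*) y, i.e. x^T A^T y = x^T (A^*) y. Since this holds for all x, y, we must have A^* = A^T. Therefore
A^* =
[[-1, -2, -1],
 [1, -2, -2]].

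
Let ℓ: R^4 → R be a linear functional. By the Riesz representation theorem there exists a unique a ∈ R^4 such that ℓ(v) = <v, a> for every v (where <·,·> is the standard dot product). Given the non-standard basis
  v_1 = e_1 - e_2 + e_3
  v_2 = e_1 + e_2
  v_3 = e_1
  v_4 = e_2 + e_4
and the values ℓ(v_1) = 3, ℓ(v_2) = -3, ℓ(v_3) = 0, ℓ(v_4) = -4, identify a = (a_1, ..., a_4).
a = (0, -3, 0, -1)

Write a = (a_1, ..., a_4) in the standard basis. For each basis vector v_i, ℓ(v_i) = <v_i, a> is a linear equation in the a_j's. Collect the n equations into a matrix system V a = ℓ, where row i of V is v_i (expressed in the standard basis). Since V is invertible (lower-triangular with 1s on the diagonal, up to permutation), solve by back-substitution:
  V =
[[1, -1, 1, 0],
 [1, 1, 0, 0],
 [1, 0, 0, 0],
 [0, 1, 0, 1]]
  V a = (3, -3, 0, -4)
Solving gives a = (0, -3, 0, -1).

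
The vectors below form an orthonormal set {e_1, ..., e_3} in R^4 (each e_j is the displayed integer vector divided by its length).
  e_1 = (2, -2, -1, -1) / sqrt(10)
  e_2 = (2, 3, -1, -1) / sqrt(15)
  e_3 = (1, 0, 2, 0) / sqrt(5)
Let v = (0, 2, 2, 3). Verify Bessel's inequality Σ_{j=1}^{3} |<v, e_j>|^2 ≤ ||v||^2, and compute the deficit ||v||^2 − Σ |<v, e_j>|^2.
Σ |<v, e_j>|^2 = 341/30; ||v||^2 = 17; deficit = 169/30

Write each e_j = u_j / sqrt(<u_j, u_j>) where u_j is the displayed integer vector. Then <v, e_j> = <v, u_j> / sqrt(<u_j, u_j>), so |<v, e_j>|^2 = <v, u_j>^2 / <u_j, u_j>.
Coefficients: <v, e_1> = -9/sqrt(10), <v, e_2> = 1/sqrt(15), <v, e_3> = 4/sqrt(5).
Square and sum: Σ |<v, e_j>|^2 = 341/30.
Compute ||v||^2 = v·v = 17.
Deficit = 17 − 341/30 = 169/30 ≥ 0, confirming Bessel's inequality. (The deficit equals ||v − Σ <v,e_j> e_j||^2, the squared distance from v to span{e_j}.)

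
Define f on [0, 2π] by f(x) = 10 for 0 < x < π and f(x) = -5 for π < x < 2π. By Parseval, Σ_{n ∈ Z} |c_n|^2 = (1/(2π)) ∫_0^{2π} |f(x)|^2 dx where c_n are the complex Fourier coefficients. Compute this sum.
Σ |c_n|^2 = 125/2

Parseval equates the L^2 energy of f (normalised by 1/(2π)) with the ℓ^2 sum of its Fourier coefficients: (1/(2π)) ∫_0^{2π} |f|^2 = Σ |c_n|^2.
Compute the left side: (1/(2π)) [∫_0^π 10^2 dx + ∫_π^{2π} (-5)^2 dx] = (1/(2π)) · (100π + 25π) = (100 + 25)/2 = 125/2.
So Σ_{n ∈ Z} |c_n|^2 = 125/2.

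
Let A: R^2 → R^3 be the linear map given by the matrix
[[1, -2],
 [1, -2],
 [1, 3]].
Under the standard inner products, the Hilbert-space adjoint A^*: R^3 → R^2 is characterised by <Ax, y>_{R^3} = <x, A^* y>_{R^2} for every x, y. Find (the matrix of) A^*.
A^* = A^T =
[[1, 1, 1],
 [-2, -2, 3]]

For real matrices with standard dot products, the defining identity <Ax, y> = <x, A^* y> gives (Ax)^T y = x^T (A^*) y, i.e. x^T A^T y = x^T (A^*) y. Since this holds for all x, y, we must have A^* = A^T. Therefore
A^* =
[[1, 1, 1],
 [-2, -2, 3]].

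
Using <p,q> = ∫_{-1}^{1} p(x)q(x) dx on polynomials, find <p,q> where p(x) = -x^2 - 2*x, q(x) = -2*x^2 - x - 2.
<p,q> = 52/15

Expand the product: p(x)·q(x) = 2*x^4 + 5*x^3 + 4*x^2 + 4*x.
∫_{-1}^{1} of each monomial x^k gives [2/(k+1) if k even, 0 if k odd]. Integrating term-by-term (or equivalently evaluating the antiderivative F(x) = 2*x^5/5 + 5*x^4/4 + 4*x^3/3 + 2*x^2 at the endpoints):
  F(1) − F(−1) = 299/60 − (91/60) = 52/15.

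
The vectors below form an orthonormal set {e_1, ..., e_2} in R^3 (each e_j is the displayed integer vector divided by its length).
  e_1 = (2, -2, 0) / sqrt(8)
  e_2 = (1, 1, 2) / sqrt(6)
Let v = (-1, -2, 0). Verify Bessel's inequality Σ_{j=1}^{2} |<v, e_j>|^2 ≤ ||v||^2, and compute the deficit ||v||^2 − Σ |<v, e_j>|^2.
Σ |<v, e_j>|^2 = 2; ||v||^2 = 5; deficit = 3

Write each e_j = u_j / sqrt(<u_j, u_j>) where u_j is the displayed integer vector. Then <v, e_j> = <v, u_j> / sqrt(<u_j, u_j>), so |<v, e_j>|^2 = <v, u_j>^2 / <u_j, u_j>.
Coefficients: <v, e_1> = 2/sqrt(8), <v, e_2> = -3/sqrt(6).
Square and sum: Σ |<v, e_j>|^2 = 2.
Compute ||v||^2 = v·v = 5.
Deficit = 5 − 2 = 3 ≥ 0, confirming Bessel's inequality. (The deficit equals ||v − Σ <v,e_j> e_j||^2, the squared distance from v to span{e_j}.)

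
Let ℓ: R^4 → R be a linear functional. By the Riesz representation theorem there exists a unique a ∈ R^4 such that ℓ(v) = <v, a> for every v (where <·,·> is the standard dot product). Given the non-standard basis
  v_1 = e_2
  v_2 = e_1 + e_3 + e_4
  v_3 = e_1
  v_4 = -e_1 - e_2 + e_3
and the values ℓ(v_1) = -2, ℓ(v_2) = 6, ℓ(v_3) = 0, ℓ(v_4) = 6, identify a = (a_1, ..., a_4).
a = (0, -2, 4, 2)

Write a = (a_1, ..., a_4) in the standard basis. For each basis vector v_i, ℓ(v_i) = <v_i, a> is a linear equation in the a_j's. Collect the n equations into a matrix system V a = ℓ, where row i of V is v_i (expressed in the standard basis). Since V is invertible (lower-triangular with 1s on the diagonal, up to permutation), solve by back-substitution:
  V =
[[0, 1, 0, 0],
 [1, 0, 1, 1],
 [1, 0, 0, 0],
 [-1, -1, 1, 0]]
  V a = (-2, 6, 0, 6)
Solving gives a = (0, -2, 4, 2).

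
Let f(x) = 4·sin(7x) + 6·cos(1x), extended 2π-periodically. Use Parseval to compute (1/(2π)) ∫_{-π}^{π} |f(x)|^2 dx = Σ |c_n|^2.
Σ |c_n|^2 = 26

Expand |f|^2 and use orthogonality of {sin(nx), cos(mx)} on [-π, π]:
  ∫_{-π}^{π} sin(nx)^2 dx = π, ∫ cos(mx)^2 dx = π, and cross terms integrate to 0.
So ∫_{-π}^{π} f(x)^2 dx = 4^2 · π + 6^2 · π = (16 + 36)π.
Divide by 2π: (16 + 36)/2 = 26.
By Parseval, this equals Σ |c_n|^2.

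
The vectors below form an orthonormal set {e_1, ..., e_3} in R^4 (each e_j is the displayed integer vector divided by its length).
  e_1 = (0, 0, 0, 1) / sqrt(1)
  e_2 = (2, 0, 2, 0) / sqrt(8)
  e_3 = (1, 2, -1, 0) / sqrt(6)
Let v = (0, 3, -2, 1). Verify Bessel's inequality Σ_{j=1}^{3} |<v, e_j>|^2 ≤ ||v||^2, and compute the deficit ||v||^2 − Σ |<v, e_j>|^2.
Σ |<v, e_j>|^2 = 41/3; ||v||^2 = 14; deficit = 1/3

Write each e_j = u_j / sqrt(<u_j, u_j>) where u_j is the displayed integer vector. Then <v, e_j> = <v, u_j> / sqrt(<u_j, u_j>), so |<v, e_j>|^2 = <v, u_j>^2 / <u_j, u_j>.
Coefficients: <v, e_1> = 1/sqrt(1), <v, e_2> = -4/sqrt(8), <v, e_3> = 8/sqrt(6).
Square and sum: Σ |<v, e_j>|^2 = 41/3.
Compute ||v||^2 = v·v = 14.
Deficit = 14 − 41/3 = 1/3 ≥ 0, confirming Bessel's inequality. (The deficit equals ||v − Σ <v,e_j> e_j||^2, the squared distance from v to span{e_j}.)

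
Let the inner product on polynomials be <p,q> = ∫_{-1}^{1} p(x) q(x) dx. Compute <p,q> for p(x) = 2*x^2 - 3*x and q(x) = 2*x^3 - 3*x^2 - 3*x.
<p,q> = 6/5

Expand the product: p(x)·q(x) = 4*x^5 - 12*x^4 + 3*x^3 + 9*x^2.
∫_{-1}^{1} of each monomial x^k gives [2/(k+1) if k even, 0 if k odd]. Integrating term-by-term (or equivalently evaluating the antiderivative F(x) = 2*x^6/3 - 12*x^5/5 + 3*x^4/4 + 3*x^3 at the endpoints):
  F(1) − F(−1) = 121/60 − (49/60) = 6/5.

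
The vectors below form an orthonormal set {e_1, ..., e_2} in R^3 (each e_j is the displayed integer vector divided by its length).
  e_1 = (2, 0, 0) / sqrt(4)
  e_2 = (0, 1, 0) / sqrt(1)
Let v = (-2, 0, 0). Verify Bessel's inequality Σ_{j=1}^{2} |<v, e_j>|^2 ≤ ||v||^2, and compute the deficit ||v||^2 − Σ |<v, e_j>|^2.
Σ |<v, e_j>|^2 = 4; ||v||^2 = 4; deficit = 0

Write each e_j = u_j / sqrt(<u_j, u_j>) where u_j is the displayed integer vector. Then <v, e_j> = <v, u_j> / sqrt(<u_j, u_j>), so |<v, e_j>|^2 = <v, u_j>^2 / <u_j, u_j>.
Coefficients: <v, e_1> = -4/sqrt(4), <v, e_2> = 0/sqrt(1).
Square and sum: Σ |<v, e_j>|^2 = 4.
Compute ||v||^2 = v·v = 4.
Deficit = 4 − 4 = 0 ≥ 0, confirming Bessel's inequality. (The deficit equals ||v − Σ <v,e_j> e_j||^2, the squared distance from v to span{e_j}.)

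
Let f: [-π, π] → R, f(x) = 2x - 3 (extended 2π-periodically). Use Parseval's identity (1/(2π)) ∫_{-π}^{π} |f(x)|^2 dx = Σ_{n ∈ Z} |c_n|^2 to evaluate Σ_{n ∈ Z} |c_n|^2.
Σ |c_n|^2 = 4π^2/3 + 9

Expand and integrate term by term over [-π, π]:
  ∫ (2x)^2 dx = 4·(2π^3/3); ∫ 2·2·(-3)·x dx = 0 (odd integrand); ∫ (-3)^2 dx = 9·2π.
So (1/(2π)) ∫_{-π}^{π} (2x - 3)^2 dx = 4π^2/3 + 9 = 4π^2/3 + 9.
Parseval ⇒ Σ |c_n|^2 = 4π^2/3 + 9.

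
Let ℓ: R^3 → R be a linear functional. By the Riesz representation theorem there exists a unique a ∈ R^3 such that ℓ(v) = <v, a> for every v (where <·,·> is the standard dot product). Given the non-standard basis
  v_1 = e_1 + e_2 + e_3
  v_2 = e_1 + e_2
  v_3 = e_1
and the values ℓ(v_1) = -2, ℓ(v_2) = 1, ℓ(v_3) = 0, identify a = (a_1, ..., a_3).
a = (0, 1, -3)

Write a = (a_1, ..., a_3) in the standard basis. For each basis vector v_i, ℓ(v_i) = <v_i, a> is a linear equation in the a_j's. Collect the n equations into a matrix system V a = ℓ, where row i of V is v_i (expressed in the standard basis). Since V is invertible (lower-triangular with 1s on the diagonal, up to permutation), solve by back-substitution:
  V =
[[1, 1, 1],
 [1, 1, 0],
 [1, 0, 0]]
  V a = (-2, 1, 0)
Solving gives a = (0, 1, -3).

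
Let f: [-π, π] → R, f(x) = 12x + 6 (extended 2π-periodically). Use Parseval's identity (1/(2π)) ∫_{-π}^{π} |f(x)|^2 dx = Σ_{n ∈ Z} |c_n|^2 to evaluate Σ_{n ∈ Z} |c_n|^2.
Σ |c_n|^2 = 48π^2 + 36

Expand and integrate term by term over [-π, π]:
  ∫ (12x)^2 dx = 144·(2π^3/3); ∫ 2·12·(6)·x dx = 0 (odd integrand); ∫ 6^2 dx = 36·2π.
So (1/(2π)) ∫_{-π}^{π} (12x + 6)^2 dx = 144π^2/3 + 36 = 48π^2 + 36.
Parseval ⇒ Σ |c_n|^2 = 48π^2 + 36.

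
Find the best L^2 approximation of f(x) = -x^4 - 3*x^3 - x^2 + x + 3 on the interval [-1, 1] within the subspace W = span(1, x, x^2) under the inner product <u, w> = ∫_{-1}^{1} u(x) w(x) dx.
g(x) = -13*x^2/7 - 4*x/5 + 108/35

The best approximation g ∈ W is the orthogonal projection of f onto W. Writing g = a_0 + a_1 x + a_2 x^2, the coefficients solve the normal equations G · a = b where
  G_{ij} = <φ_i, φ_j> and b_i = <f, φ_i>, with φ_0 = 1, φ_1 = x, φ_2 = x^2.
G =
  [2, 0, 2/3]
  [0, 2/3, 0]
  [2/3, 0, 2/5],
b = (74/15, -8/15, 46/35).
Solving gives a_0 = 108/35, a_1 = -4/5, a_2 = -13/7, so
  g(x) = -13*x^2/7 - 4*x/5 + 108/35.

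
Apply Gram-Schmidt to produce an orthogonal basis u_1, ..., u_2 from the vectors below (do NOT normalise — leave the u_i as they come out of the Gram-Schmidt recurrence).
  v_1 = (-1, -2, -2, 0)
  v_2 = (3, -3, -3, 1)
Orthogonal basis:
  u_1 = (-1, -2, -2, 0)
  u_2 = (4, -1, -1, 1)

Apply the Gram-Schmidt recurrence
  u_1 = v_1
  u_i = v_i − Σ_{j<i} ((v_i · u_j) / (u_j · u_j)) · u_j.

Step by step this gives:
  u_1 = (-1, -2, -2, 0)
  u_2 = (4, -1, -1, 1)

Orthogonality check:
  u_2 · u_1 = 0 (should be 0)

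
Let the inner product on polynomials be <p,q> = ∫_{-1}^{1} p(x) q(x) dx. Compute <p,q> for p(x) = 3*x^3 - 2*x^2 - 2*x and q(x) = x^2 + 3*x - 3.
<p,q> = 14/5

Expand the product: p(x)·q(x) = 3*x^5 + 7*x^4 - 17*x^3 + 6*x.
∫_{-1}^{1} of each monomial x^k gives [2/(k+1) if k even, 0 if k odd]. Integrating term-by-term (or equivalently evaluating the antiderivative F(x) = x^6/2 + 7*x^5/5 - 17*x^4/4 + 3*x^2 at the endpoints):
  F(1) − F(−1) = 13/20 − (-43/20) = 14/5.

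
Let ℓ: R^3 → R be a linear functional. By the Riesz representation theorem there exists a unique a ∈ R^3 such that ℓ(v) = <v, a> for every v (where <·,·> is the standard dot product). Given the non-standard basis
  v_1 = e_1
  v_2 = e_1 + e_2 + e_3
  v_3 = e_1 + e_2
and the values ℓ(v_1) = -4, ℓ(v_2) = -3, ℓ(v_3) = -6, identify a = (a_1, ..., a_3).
a = (-4, -2, 3)

Write a = (a_1, ..., a_3) in the standard basis. For each basis vector v_i, ℓ(v_i) = <v_i, a> is a linear equation in the a_j's. Collect the n equations into a matrix system V a = ℓ, where row i of V is v_i (expressed in the standard basis). Since V is invertible (lower-triangular with 1s on the diagonal, up to permutation), solve by back-substitution:
  V =
[[1, 0, 0],
 [1, 1, 1],
 [1, 1, 0]]
  V a = (-4, -3, -6)
Solving gives a = (-4, -2, 3).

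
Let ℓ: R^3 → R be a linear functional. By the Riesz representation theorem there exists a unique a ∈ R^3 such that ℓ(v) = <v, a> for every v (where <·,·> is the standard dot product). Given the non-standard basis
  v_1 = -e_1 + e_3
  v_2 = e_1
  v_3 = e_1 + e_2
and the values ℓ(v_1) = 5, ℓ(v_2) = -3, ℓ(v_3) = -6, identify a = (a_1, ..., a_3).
a = (-3, -3, 2)

Write a = (a_1, ..., a_3) in the standard basis. For each basis vector v_i, ℓ(v_i) = <v_i, a> is a linear equation in the a_j's. Collect the n equations into a matrix system V a = ℓ, where row i of V is v_i (expressed in the standard basis). Since V is invertible (lower-triangular with 1s on the diagonal, up to permutation), solve by back-substitution:
  V =
[[-1, 0, 1],
 [1, 0, 0],
 [1, 1, 0]]
  V a = (5, -3, -6)
Solving gives a = (-3, -3, 2).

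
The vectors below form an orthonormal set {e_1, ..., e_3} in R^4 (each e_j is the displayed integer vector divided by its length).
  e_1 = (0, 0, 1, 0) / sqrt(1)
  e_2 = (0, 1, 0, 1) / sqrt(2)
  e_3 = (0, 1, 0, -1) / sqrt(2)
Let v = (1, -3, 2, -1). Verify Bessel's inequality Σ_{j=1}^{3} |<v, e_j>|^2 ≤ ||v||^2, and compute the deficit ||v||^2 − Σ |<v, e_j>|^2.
Σ |<v, e_j>|^2 = 14; ||v||^2 = 15; deficit = 1

Write each e_j = u_j / sqrt(<u_j, u_j>) where u_j is the displayed integer vector. Then <v, e_j> = <v, u_j> / sqrt(<u_j, u_j>), so |<v, e_j>|^2 = <v, u_j>^2 / <u_j, u_j>.
Coefficients: <v, e_1> = 2/sqrt(1), <v, e_2> = -4/sqrt(2), <v, e_3> = -2/sqrt(2).
Square and sum: Σ |<v, e_j>|^2 = 14.
Compute ||v||^2 = v·v = 15.
Deficit = 15 − 14 = 1 ≥ 0, confirming Bessel's inequality. (The deficit equals ||v − Σ <v,e_j> e_j||^2, the squared distance from v to span{e_j}.)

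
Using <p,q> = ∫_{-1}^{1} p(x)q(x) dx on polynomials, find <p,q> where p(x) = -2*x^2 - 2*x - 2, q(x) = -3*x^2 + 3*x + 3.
<p,q> = -68/5

Expand the product: p(x)·q(x) = 6*x^4 - 6*x^2 - 12*x - 6.
∫_{-1}^{1} of each monomial x^k gives [2/(k+1) if k even, 0 if k odd]. Integrating term-by-term (or equivalently evaluating the antiderivative F(x) = 6*x^5/5 - 2*x^3 - 6*x^2 - 6*x at the endpoints):
  F(1) − F(−1) = -64/5 − (4/5) = -68/5.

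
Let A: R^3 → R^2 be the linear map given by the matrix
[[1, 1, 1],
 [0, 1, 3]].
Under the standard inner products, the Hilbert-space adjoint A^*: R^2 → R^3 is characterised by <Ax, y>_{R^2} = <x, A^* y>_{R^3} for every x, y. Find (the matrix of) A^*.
A^* = A^T =
[[1, 0],
 [1, 1],
 [1, 3]]

For real matrices with standard dot products, the defining identity <Ax, y> = <x, A^* y> gives (Ax)^T y = x^T (A^*) y, i.e. x^T A^T y = x^T (A^*) y. Since this holds for all x, y, we must have A^* = A^T. Therefore
A^* =
[[1, 0],
 [1, 1],
 [1, 3]].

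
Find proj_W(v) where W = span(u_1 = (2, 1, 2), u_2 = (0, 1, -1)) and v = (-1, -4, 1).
proj_W(v) = (-26/17, -62/17, 23/17)

Set up U = [u_1 | ... | u_2] ∈ R^(3×2). The projector onto W = col(U) is P = U (U^T U)^(-1) U^T.
Compute U^T U =
  [9, -1]
  [-1, 2],
and U^T v = (-4, -5).
Solve U^T U · c = U^T v for the coefficients: c = (-13/17, -49/17). The projection is proj_W(v) = U c.
Check: (v - proj_W(v)) · u_1 = 0  (should be 0).
Check: (v - proj_W(v)) · u_2 = 0  (should be 0).
Result: proj_W(v) = (-26/17, -62/17, 23/17).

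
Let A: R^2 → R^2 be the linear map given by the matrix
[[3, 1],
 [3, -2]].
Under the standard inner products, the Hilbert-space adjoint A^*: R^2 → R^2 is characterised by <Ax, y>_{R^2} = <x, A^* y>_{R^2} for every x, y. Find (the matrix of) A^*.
A^* = A^T =
[[3, 3],
 [1, -2]]

For real matrices with standard dot products, the defining identity <Ax, y> = <x, A^* y> gives (Ax)^T y = x^T (A^*) y, i.e. x^T A^T y = x^T (A^*) y. Since this holds for all x, y, we must have A^* = A^T. Therefore
A^* =
[[3, 3],
 [1, -2]].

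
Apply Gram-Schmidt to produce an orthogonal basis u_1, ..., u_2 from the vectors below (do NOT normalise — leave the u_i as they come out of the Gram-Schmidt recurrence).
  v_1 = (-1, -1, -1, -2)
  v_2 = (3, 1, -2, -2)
Orthogonal basis:
  u_1 = (-1, -1, -1, -2)
  u_2 = (23/7, 9/7, -12/7, -10/7)

Apply the Gram-Schmidt recurrence
  u_1 = v_1
  u_i = v_i − Σ_{j<i} ((v_i · u_j) / (u_j · u_j)) · u_j.

Step by step this gives:
  u_1 = (-1, -1, -1, -2)
  u_2 = (23/7, 9/7, -12/7, -10/7)

Orthogonality check:
  u_2 · u_1 = 0 (should be 0)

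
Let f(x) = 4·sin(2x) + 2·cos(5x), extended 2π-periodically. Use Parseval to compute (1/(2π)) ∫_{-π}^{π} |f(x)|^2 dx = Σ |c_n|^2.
Σ |c_n|^2 = 10

Expand |f|^2 and use orthogonality of {sin(nx), cos(mx)} on [-π, π]:
  ∫_{-π}^{π} sin(nx)^2 dx = π, ∫ cos(mx)^2 dx = π, and cross terms integrate to 0.
So ∫_{-π}^{π} f(x)^2 dx = 4^2 · π + 2^2 · π = (16 + 4)π.
Divide by 2π: (16 + 4)/2 = 10.
By Parseval, this equals Σ |c_n|^2.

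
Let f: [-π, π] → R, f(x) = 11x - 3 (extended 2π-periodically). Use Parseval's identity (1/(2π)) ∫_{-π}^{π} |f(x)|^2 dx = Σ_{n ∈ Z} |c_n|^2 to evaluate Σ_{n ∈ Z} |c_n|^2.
Σ |c_n|^2 = 121π^2/3 + 9

Expand and integrate term by term over [-π, π]:
  ∫ (11x)^2 dx = 121·(2π^3/3); ∫ 2·11·(-3)·x dx = 0 (odd integrand); ∫ (-3)^2 dx = 9·2π.
So (1/(2π)) ∫_{-π}^{π} (11x - 3)^2 dx = 121π^2/3 + 9 = 121π^2/3 + 9.
Parseval ⇒ Σ |c_n|^2 = 121π^2/3 + 9.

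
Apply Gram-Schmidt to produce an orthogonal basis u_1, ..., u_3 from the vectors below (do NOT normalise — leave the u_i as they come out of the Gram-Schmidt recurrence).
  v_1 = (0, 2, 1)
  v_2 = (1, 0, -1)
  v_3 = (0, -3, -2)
Orthogonal basis:
  u_1 = (0, 2, 1)
  u_2 = (1, 2/5, -4/5)
  u_3 = (-2/9, 1/9, -2/9)

Apply the Gram-Schmidt recurrence
  u_1 = v_1
  u_i = v_i − Σ_{j<i} ((v_i · u_j) / (u_j · u_j)) · u_j.

Step by step this gives:
  u_1 = (0, 2, 1)
  u_2 = (1, 2/5, -4/5)
  u_3 = (-2/9, 1/9, -2/9)

Orthogonality check:
  u_2 · u_1 = 0 (should be 0)
  u_3 · u_1 = 0 (should be 0)
  u_3 · u_2 = 0 (should be 0)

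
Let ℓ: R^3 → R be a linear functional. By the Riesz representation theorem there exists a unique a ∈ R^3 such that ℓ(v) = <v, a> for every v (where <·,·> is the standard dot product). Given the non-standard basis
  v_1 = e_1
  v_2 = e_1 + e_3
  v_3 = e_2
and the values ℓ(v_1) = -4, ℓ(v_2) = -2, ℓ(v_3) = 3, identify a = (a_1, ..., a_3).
a = (-4, 3, 2)

Write a = (a_1, ..., a_3) in the standard basis. For each basis vector v_i, ℓ(v_i) = <v_i, a> is a linear equation in the a_j's. Collect the n equations into a matrix system V a = ℓ, where row i of V is v_i (expressed in the standard basis). Since V is invertible (lower-triangular with 1s on the diagonal, up to permutation), solve by back-substitution:
  V =
[[1, 0, 0],
 [1, 0, 1],
 [0, 1, 0]]
  V a = (-4, -2, 3)
Solving gives a = (-4, 3, 2).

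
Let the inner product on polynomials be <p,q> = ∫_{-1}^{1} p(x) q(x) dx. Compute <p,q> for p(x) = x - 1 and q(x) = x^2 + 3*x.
<p,q> = 4/3

Expand the product: p(x)·q(x) = x^3 + 2*x^2 - 3*x.
∫_{-1}^{1} of each monomial x^k gives [2/(k+1) if k even, 0 if k odd]. Integrating term-by-term (or equivalently evaluating the antiderivative F(x) = x^4/4 + 2*x^3/3 - 3*x^2/2 at the endpoints):
  F(1) − F(−1) = -7/12 − (-23/12) = 4/3.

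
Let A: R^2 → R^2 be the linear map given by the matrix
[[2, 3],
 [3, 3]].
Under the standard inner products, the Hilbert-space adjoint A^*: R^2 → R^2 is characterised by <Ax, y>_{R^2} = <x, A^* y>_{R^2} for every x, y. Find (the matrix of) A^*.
A^* = A^T =
[[2, 3],
 [3, 3]]

For real matrices with standard dot products, the defining identity <Ax, y> = <x, A^* y> gives (Ax)^T y = x^T (A^*) y, i.e. x^T A^T y = x^T (A^*) y. Since this holds for all x, y, we must have A^* = A^T. Therefore
A^* =
[[2, 3],
 [3, 3]].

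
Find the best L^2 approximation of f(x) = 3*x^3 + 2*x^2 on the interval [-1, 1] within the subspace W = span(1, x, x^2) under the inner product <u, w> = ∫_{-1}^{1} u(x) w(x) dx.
g(x) = 2*x^2 + 9*x/5

The best approximation g ∈ W is the orthogonal projection of f onto W. Writing g = a_0 + a_1 x + a_2 x^2, the coefficients solve the normal equations G · a = b where
  G_{ij} = <φ_i, φ_j> and b_i = <f, φ_i>, with φ_0 = 1, φ_1 = x, φ_2 = x^2.
G =
  [2, 0, 2/3]
  [0, 2/3, 0]
  [2/3, 0, 2/5],
b = (4/3, 6/5, 4/5).
Solving gives a_0 = 0, a_1 = 9/5, a_2 = 2, so
  g(x) = 2*x^2 + 9*x/5.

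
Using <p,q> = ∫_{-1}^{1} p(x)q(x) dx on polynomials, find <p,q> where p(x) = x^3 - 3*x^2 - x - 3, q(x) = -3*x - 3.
<p,q> = 124/5

Expand the product: p(x)·q(x) = -3*x^4 + 6*x^3 + 12*x^2 + 12*x + 9.
∫_{-1}^{1} of each monomial x^k gives [2/(k+1) if k even, 0 if k odd]. Integrating term-by-term (or equivalently evaluating the antiderivative F(x) = -3*x^5/5 + 3*x^4/2 + 4*x^3 + 6*x^2 + 9*x at the endpoints):
  F(1) − F(−1) = 199/10 − (-49/10) = 124/5.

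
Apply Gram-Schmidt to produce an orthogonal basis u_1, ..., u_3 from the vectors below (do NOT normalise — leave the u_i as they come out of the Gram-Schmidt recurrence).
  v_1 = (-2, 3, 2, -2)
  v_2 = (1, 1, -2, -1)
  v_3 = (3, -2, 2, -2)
Orthogonal basis:
  u_1 = (-2, 3, 2, -2)
  u_2 = (19/21, 8/7, -40/21, -23/21)
  u_3 = (405/146, -90/73, 150/73, -375/146)

Apply the Gram-Schmidt recurrence
  u_1 = v_1
  u_i = v_i − Σ_{j<i} ((v_i · u_j) / (u_j · u_j)) · u_j.

Step by step this gives:
  u_1 = (-2, 3, 2, -2)
  u_2 = (19/21, 8/7, -40/21, -23/21)
  u_3 = (405/146, -90/73, 150/73, -375/146)

Orthogonality check:
  u_2 · u_1 = 0 (should be 0)
  u_3 · u_1 = 0 (should be 0)
  u_3 · u_2 = 0 (should be 0)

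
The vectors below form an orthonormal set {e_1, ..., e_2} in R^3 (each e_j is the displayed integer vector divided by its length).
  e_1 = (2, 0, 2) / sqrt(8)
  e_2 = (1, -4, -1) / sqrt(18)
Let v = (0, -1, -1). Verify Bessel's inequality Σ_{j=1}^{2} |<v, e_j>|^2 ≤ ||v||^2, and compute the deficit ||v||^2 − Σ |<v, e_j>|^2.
Σ |<v, e_j>|^2 = 17/9; ||v||^2 = 2; deficit = 1/9

Write each e_j = u_j / sqrt(<u_j, u_j>) where u_j is the displayed integer vector. Then <v, e_j> = <v, u_j> / sqrt(<u_j, u_j>), so |<v, e_j>|^2 = <v, u_j>^2 / <u_j, u_j>.
Coefficients: <v, e_1> = -2/sqrt(8), <v, e_2> = 5/sqrt(18).
Square and sum: Σ |<v, e_j>|^2 = 17/9.
Compute ||v||^2 = v·v = 2.
Deficit = 2 − 17/9 = 1/9 ≥ 0, confirming Bessel's inequality. (The deficit equals ||v − Σ <v,e_j> e_j||^2, the squared distance from v to span{e_j}.)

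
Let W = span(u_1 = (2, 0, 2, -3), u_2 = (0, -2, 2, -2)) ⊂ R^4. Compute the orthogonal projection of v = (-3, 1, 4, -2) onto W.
proj_W(v) = (-1/13, -45/26, 43/26, -21/13)

Set up U = [u_1 | ... | u_2] ∈ R^(4×2). The projector onto W = col(U) is P = U (U^T U)^(-1) U^T.
Compute U^T U =
  [17, 10]
  [10, 12],
and U^T v = (8, 10).
Solve U^T U · c = U^T v for the coefficients: c = (-1/26, 45/52). The projection is proj_W(v) = U c.
Check: (v - proj_W(v)) · u_1 = 0  (should be 0).
Check: (v - proj_W(v)) · u_2 = 0  (should be 0).
Result: proj_W(v) = (-1/13, -45/26, 43/26, -21/13).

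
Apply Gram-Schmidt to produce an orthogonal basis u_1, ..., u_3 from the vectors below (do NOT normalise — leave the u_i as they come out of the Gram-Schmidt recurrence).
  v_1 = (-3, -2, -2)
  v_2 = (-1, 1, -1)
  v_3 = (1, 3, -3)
Orthogonal basis:
  u_1 = (-3, -2, -2)
  u_2 = (-8/17, 23/17, -11/17)
  u_3 = (32/21, -8/21, -40/21)

Apply the Gram-Schmidt recurrence
  u_1 = v_1
  u_i = v_i − Σ_{j<i} ((v_i · u_j) / (u_j · u_j)) · u_j.

Step by step this gives:
  u_1 = (-3, -2, -2)
  u_2 = (-8/17, 23/17, -11/17)
  u_3 = (32/21, -8/21, -40/21)

Orthogonality check:
  u_2 · u_1 = 0 (should be 0)
  u_3 · u_1 = 0 (should be 0)
  u_3 · u_2 = 0 (should be 0)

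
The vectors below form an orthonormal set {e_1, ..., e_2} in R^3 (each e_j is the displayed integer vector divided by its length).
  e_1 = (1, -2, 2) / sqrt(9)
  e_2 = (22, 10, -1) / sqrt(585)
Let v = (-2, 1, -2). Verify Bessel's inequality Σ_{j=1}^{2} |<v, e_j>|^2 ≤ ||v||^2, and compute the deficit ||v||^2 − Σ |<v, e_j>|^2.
Σ |<v, e_j>|^2 = 576/65; ||v||^2 = 9; deficit = 9/65

Write each e_j = u_j / sqrt(<u_j, u_j>) where u_j is the displayed integer vector. Then <v, e_j> = <v, u_j> / sqrt(<u_j, u_j>), so |<v, e_j>|^2 = <v, u_j>^2 / <u_j, u_j>.
Coefficients: <v, e_1> = -8/sqrt(9), <v, e_2> = -32/sqrt(585).
Square and sum: Σ |<v, e_j>|^2 = 576/65.
Compute ||v||^2 = v·v = 9.
Deficit = 9 − 576/65 = 9/65 ≥ 0, confirming Bessel's inequality. (The deficit equals ||v − Σ <v,e_j> e_j||^2, the squared distance from v to span{e_j}.)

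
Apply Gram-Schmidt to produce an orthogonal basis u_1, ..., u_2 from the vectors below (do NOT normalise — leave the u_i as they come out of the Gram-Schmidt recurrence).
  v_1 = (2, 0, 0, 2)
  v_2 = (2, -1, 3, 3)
Orthogonal basis:
  u_1 = (2, 0, 0, 2)
  u_2 = (-1/2, -1, 3, 1/2)

Apply the Gram-Schmidt recurrence
  u_1 = v_1
  u_i = v_i − Σ_{j<i} ((v_i · u_j) / (u_j · u_j)) · u_j.

Step by step this gives:
  u_1 = (2, 0, 0, 2)
  u_2 = (-1/2, -1, 3, 1/2)

Orthogonality check:
  u_2 · u_1 = 0 (should be 0)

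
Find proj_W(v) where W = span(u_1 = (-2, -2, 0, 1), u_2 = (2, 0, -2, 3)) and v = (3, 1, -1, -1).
proj_W(v) = (46/19, 37/19, -9/19, -5/19)

Set up U = [u_1 | ... | u_2] ∈ R^(4×2). The projector onto W = col(U) is P = U (U^T U)^(-1) U^T.
Compute U^T U =
  [9, -1]
  [-1, 17],
and U^T v = (-9, 5).
Solve U^T U · c = U^T v for the coefficients: c = (-37/38, 9/38). The projection is proj_W(v) = U c.
Check: (v - proj_W(v)) · u_1 = 0  (should be 0).
Check: (v - proj_W(v)) · u_2 = 0  (should be 0).
Result: proj_W(v) = (46/19, 37/19, -9/19, -5/19).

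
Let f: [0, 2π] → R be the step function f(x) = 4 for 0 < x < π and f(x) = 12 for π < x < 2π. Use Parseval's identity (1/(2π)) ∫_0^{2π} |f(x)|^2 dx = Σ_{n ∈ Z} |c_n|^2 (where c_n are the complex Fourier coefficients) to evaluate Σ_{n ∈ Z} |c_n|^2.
Σ |c_n|^2 = 80

Parseval equates the L^2 energy of f (normalised by 1/(2π)) with the ℓ^2 sum of its Fourier coefficients: (1/(2π)) ∫_0^{2π} |f|^2 = Σ |c_n|^2.
Compute the left side: (1/(2π)) [∫_0^π 4^2 dx + ∫_π^{2π} 12^2 dx] = (1/(2π)) · (16π + 144π) = (16 + 144)/2 = 80.
So Σ_{n ∈ Z} |c_n|^2 = 80.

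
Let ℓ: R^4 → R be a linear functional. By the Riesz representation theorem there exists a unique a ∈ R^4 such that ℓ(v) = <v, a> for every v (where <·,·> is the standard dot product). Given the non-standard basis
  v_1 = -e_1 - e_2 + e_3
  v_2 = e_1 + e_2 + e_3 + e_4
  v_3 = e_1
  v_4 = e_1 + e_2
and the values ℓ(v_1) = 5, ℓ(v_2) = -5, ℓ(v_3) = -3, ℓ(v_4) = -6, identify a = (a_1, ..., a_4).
a = (-3, -3, -1, 2)

Write a = (a_1, ..., a_4) in the standard basis. For each basis vector v_i, ℓ(v_i) = <v_i, a> is a linear equation in the a_j's. Collect the n equations into a matrix system V a = ℓ, where row i of V is v_i (expressed in the standard basis). Since V is invertible (lower-triangular with 1s on the diagonal, up to permutation), solve by back-substitution:
  V =
[[-1, -1, 1, 0],
 [1, 1, 1, 1],
 [1, 0, 0, 0],
 [1, 1, 0, 0]]
  V a = (5, -5, -3, -6)
Solving gives a = (-3, -3, -1, 2).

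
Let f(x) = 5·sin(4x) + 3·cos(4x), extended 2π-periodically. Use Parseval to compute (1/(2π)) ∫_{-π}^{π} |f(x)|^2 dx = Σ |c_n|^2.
Σ |c_n|^2 = 17

Expand |f|^2 and use orthogonality of {sin(nx), cos(mx)} on [-π, π]:
  ∫_{-π}^{π} sin(nx)^2 dx = π, ∫ cos(mx)^2 dx = π, and cross terms integrate to 0.
So ∫_{-π}^{π} f(x)^2 dx = 5^2 · π + 3^2 · π = (25 + 9)π.
Divide by 2π: (25 + 9)/2 = 17.
By Parseval, this equals Σ |c_n|^2.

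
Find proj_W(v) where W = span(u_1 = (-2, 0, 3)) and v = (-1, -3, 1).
proj_W(v) = (-10/13, 0, 15/13)

Set up U = [u_1 | ... | u_1] ∈ R^(3×1). The projector onto W = col(U) is P = U (U^T U)^(-1) U^T.
Compute U^T U =
  [13],
and U^T v = (5).
Solve U^T U · c = U^T v for the coefficients: c = (5/13). The projection is proj_W(v) = U c.
Check: (v - proj_W(v)) · u_1 = 0  (should be 0).
Result: proj_W(v) = (-10/13, 0, 15/13).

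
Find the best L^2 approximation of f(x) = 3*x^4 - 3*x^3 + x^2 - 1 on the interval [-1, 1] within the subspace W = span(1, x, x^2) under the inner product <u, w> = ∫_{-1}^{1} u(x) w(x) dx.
g(x) = 25*x^2/7 - 9*x/5 - 44/35

The best approximation g ∈ W is the orthogonal projection of f onto W. Writing g = a_0 + a_1 x + a_2 x^2, the coefficients solve the normal equations G · a = b where
  G_{ij} = <φ_i, φ_j> and b_i = <f, φ_i>, with φ_0 = 1, φ_1 = x, φ_2 = x^2.
G =
  [2, 0, 2/3]
  [0, 2/3, 0]
  [2/3, 0, 2/5],
b = (-2/15, -6/5, 62/105).
Solving gives a_0 = -44/35, a_1 = -9/5, a_2 = 25/7, so
  g(x) = 25*x^2/7 - 9*x/5 - 44/35.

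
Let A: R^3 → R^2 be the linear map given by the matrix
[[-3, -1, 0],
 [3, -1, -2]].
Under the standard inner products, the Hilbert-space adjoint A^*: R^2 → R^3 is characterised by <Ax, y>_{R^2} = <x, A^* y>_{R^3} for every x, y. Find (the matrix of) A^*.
A^* = A^T =
[[-3, 3],
 [-1, -1],
 [0, -2]]

For real matrices with standard dot products, the defining identity <Ax, y> = <x, A^* y> gives (Ax)^T y = x^T (A^*) y, i.e. x^T A^T y = x^T (A^*) y. Since this holds for all x, y, we must have A^* = A^T. Therefore
A^* =
[[-3, 3],
 [-1, -1],
 [0, -2]].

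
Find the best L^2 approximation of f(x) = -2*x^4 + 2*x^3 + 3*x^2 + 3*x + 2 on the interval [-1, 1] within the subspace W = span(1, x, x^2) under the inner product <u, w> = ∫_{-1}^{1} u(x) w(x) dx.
g(x) = 9*x^2/7 + 21*x/5 + 76/35

The best approximation g ∈ W is the orthogonal projection of f onto W. Writing g = a_0 + a_1 x + a_2 x^2, the coefficients solve the normal equations G · a = b where
  G_{ij} = <φ_i, φ_j> and b_i = <f, φ_i>, with φ_0 = 1, φ_1 = x, φ_2 = x^2.
G =
  [2, 0, 2/3]
  [0, 2/3, 0]
  [2/3, 0, 2/5],
b = (26/5, 14/5, 206/105).
Solving gives a_0 = 76/35, a_1 = 21/5, a_2 = 9/7, so
  g(x) = 9*x^2/7 + 21*x/5 + 76/35.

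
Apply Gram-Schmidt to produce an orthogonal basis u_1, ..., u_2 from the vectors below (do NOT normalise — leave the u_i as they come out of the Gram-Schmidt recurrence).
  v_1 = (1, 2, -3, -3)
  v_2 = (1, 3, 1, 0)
Orthogonal basis:
  u_1 = (1, 2, -3, -3)
  u_2 = (19/23, 61/23, 35/23, 12/23)

Apply the Gram-Schmidt recurrence
  u_1 = v_1
  u_i = v_i − Σ_{j<i} ((v_i · u_j) / (u_j · u_j)) · u_j.

Step by step this gives:
  u_1 = (1, 2, -3, -3)
  u_2 = (19/23, 61/23, 35/23, 12/23)

Orthogonality check:
  u_2 · u_1 = 0 (should be 0)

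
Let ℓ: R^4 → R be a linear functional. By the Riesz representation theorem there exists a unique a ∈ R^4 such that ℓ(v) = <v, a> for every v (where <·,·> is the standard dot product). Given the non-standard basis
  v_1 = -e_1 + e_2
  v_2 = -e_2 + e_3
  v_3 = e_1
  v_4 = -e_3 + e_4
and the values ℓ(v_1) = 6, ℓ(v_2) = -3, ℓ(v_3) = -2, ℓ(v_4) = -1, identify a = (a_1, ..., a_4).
a = (-2, 4, 1, 0)

Write a = (a_1, ..., a_4) in the standard basis. For each basis vector v_i, ℓ(v_i) = <v_i, a> is a linear equation in the a_j's. Collect the n equations into a matrix system V a = ℓ, where row i of V is v_i (expressed in the standard basis). Since V is invertible (lower-triangular with 1s on the diagonal, up to permutation), solve by back-substitution:
  V =
[[-1, 1, 0, 0],
 [0, -1, 1, 0],
 [1, 0, 0, 0],
 [0, 0, -1, 1]]
  V a = (6, -3, -2, -1)
Solving gives a = (-2, 4, 1, 0).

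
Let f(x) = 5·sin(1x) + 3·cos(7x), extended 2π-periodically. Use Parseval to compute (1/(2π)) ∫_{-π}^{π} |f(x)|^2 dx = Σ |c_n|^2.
Σ |c_n|^2 = 17

Expand |f|^2 and use orthogonality of {sin(nx), cos(mx)} on [-π, π]:
  ∫_{-π}^{π} sin(nx)^2 dx = π, ∫ cos(mx)^2 dx = π, and cross terms integrate to 0.
So ∫_{-π}^{π} f(x)^2 dx = 5^2 · π + 3^2 · π = (25 + 9)π.
Divide by 2π: (25 + 9)/2 = 17.
By Parseval, this equals Σ |c_n|^2.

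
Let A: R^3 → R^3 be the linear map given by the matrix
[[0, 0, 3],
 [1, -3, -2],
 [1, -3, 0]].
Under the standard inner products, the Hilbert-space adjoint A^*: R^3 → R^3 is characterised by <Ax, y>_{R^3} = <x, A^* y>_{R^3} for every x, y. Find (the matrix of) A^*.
A^* = A^T =
[[0, 1, 1],
 [0, -3, -3],
 [3, -2, 0]]

For real matrices with standard dot products, the defining identity <Ax, y> = <x, A^* y> gives (Ax)^T y = x^T (A^*) y, i.e. x^T A^T y = x^T (A^*) y. Since this holds for all x, y, we must have A^* = A^T. Therefore
A^* =
[[0, 1, 1],
 [0, -3, -3],
 [3, -2, 0]].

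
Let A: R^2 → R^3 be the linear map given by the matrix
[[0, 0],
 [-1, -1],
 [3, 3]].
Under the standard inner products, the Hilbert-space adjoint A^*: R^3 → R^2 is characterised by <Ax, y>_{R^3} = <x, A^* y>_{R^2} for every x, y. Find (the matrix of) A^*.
A^* = A^T =
[[0, -1, 3],
 [0, -1, 3]]

For real matrices with standard dot products, the defining identity <Ax, y> = <x, A^* y> gives (Ax)^T y = x^T (A^*) y, i.e. x^T A^T y = x^T (A^*) y. Since this holds for all x, y, we must have A^* = A^T. Therefore
A^* =
[[0, -1, 3],
 [0, -1, 3]].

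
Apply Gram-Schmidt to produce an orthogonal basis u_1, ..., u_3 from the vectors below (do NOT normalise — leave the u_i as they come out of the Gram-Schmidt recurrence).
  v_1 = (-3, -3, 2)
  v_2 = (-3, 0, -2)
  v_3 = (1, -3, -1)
Orthogonal basis:
  u_1 = (-3, -3, 2)
  u_2 = (-51/22, 15/22, -27/11)
  u_3 = (34/29, -68/29, -51/29)

Apply the Gram-Schmidt recurrence
  u_1 = v_1
  u_i = v_i − Σ_{j<i} ((v_i · u_j) / (u_j · u_j)) · u_j.

Step by step this gives:
  u_1 = (-3, -3, 2)
  u_2 = (-51/22, 15/22, -27/11)
  u_3 = (34/29, -68/29, -51/29)

Orthogonality check:
  u_2 · u_1 = 0 (should be 0)
  u_3 · u_1 = 0 (should be 0)
  u_3 · u_2 = 0 (should be 0)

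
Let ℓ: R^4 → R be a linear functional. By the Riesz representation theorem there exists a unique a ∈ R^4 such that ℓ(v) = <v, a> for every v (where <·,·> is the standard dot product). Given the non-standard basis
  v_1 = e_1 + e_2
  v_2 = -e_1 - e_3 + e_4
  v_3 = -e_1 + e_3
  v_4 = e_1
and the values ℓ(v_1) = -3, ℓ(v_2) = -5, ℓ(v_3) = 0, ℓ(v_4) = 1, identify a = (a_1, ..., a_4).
a = (1, -4, 1, -3)

Write a = (a_1, ..., a_4) in the standard basis. For each basis vector v_i, ℓ(v_i) = <v_i, a> is a linear equation in the a_j's. Collect the n equations into a matrix system V a = ℓ, where row i of V is v_i (expressed in the standard basis). Since V is invertible (lower-triangular with 1s on the diagonal, up to permutation), solve by back-substitution:
  V =
[[1, 1, 0, 0],
 [-1, 0, -1, 1],
 [-1, 0, 1, 0],
 [1, 0, 0, 0]]
  V a = (-3, -5, 0, 1)
Solving gives a = (1, -4, 1, -3).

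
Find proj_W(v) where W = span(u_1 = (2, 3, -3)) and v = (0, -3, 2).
proj_W(v) = (-15/11, -45/22, 45/22)

Set up U = [u_1 | ... | u_1] ∈ R^(3×1). The projector onto W = col(U) is P = U (U^T U)^(-1) U^T.
Compute U^T U =
  [22],
and U^T v = (-15).
Solve U^T U · c = U^T v for the coefficients: c = (-15/22). The projection is proj_W(v) = U c.
Check: (v - proj_W(v)) · u_1 = 0  (should be 0).
Result: proj_W(v) = (-15/11, -45/22, 45/22).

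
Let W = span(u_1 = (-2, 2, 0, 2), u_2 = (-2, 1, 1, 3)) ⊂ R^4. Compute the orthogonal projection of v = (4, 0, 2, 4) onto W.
proj_W(v) = (0, -2, 2, 2)

Set up U = [u_1 | ... | u_2] ∈ R^(4×2). The projector onto W = col(U) is P = U (U^T U)^(-1) U^T.
Compute U^T U =
  [12, 12]
  [12, 15],
and U^T v = (0, 6).
Solve U^T U · c = U^T v for the coefficients: c = (-2, 2). The projection is proj_W(v) = U c.
Check: (v - proj_W(v)) · u_1 = 0  (should be 0).
Check: (v - proj_W(v)) · u_2 = 0  (should be 0).
Result: proj_W(v) = (0, -2, 2, 2).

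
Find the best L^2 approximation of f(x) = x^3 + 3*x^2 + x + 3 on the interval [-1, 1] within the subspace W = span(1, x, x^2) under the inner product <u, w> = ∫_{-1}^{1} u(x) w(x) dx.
g(x) = 3*x^2 + 8*x/5 + 3

The best approximation g ∈ W is the orthogonal projection of f onto W. Writing g = a_0 + a_1 x + a_2 x^2, the coefficients solve the normal equations G · a = b where
  G_{ij} = <φ_i, φ_j> and b_i = <f, φ_i>, with φ_0 = 1, φ_1 = x, φ_2 = x^2.
G =
  [2, 0, 2/3]
  [0, 2/3, 0]
  [2/3, 0, 2/5],
b = (8, 16/15, 16/5).
Solving gives a_0 = 3, a_1 = 8/5, a_2 = 3, so
  g(x) = 3*x^2 + 8*x/5 + 3.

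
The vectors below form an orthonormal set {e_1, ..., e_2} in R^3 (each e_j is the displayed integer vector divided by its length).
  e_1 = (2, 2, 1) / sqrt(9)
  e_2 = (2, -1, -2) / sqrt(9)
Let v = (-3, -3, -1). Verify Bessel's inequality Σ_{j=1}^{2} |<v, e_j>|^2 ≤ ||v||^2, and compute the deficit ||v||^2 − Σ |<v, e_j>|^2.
Σ |<v, e_j>|^2 = 170/9; ||v||^2 = 19; deficit = 1/9

Write each e_j = u_j / sqrt(<u_j, u_j>) where u_j is the displayed integer vector. Then <v, e_j> = <v, u_j> / sqrt(<u_j, u_j>), so |<v, e_j>|^2 = <v, u_j>^2 / <u_j, u_j>.
Coefficients: <v, e_1> = -13/sqrt(9), <v, e_2> = -1/sqrt(9).
Square and sum: Σ |<v, e_j>|^2 = 170/9.
Compute ||v||^2 = v·v = 19.
Deficit = 19 − 170/9 = 1/9 ≥ 0, confirming Bessel's inequality. (The deficit equals ||v − Σ <v,e_j> e_j||^2, the squared distance from v to span{e_j}.)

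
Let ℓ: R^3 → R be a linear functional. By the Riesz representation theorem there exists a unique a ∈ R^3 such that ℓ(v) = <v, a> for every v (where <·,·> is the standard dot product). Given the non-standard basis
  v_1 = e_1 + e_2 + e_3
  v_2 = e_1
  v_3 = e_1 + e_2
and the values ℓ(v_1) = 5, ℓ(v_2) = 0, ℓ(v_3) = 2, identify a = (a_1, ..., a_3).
a = (0, 2, 3)

Write a = (a_1, ..., a_3) in the standard basis. For each basis vector v_i, ℓ(v_i) = <v_i, a> is a linear equation in the a_j's. Collect the n equations into a matrix system V a = ℓ, where row i of V is v_i (expressed in the standard basis). Since V is invertible (lower-triangular with 1s on the diagonal, up to permutation), solve by back-substitution:
  V =
[[1, 1, 1],
 [1, 0, 0],
 [1, 1, 0]]
  V a = (5, 0, 2)
Solving gives a = (0, 2, 3).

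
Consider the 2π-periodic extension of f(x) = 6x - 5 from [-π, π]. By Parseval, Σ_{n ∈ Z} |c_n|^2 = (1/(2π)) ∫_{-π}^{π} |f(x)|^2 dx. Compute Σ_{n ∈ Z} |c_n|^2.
Σ |c_n|^2 = 12π^2 + 25

Expand and integrate term by term over [-π, π]:
  ∫ (6x)^2 dx = 36·(2π^3/3); ∫ 2·6·(-5)·x dx = 0 (odd integrand); ∫ (-5)^2 dx = 25·2π.
So (1/(2π)) ∫_{-π}^{π} (6x - 5)^2 dx = 36π^2/3 + 25 = 12π^2 + 25.
Parseval ⇒ Σ |c_n|^2 = 12π^2 + 25.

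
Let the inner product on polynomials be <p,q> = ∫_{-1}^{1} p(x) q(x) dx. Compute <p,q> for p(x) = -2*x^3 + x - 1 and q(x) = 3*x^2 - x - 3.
<p,q> = 62/15

Expand the product: p(x)·q(x) = -6*x^5 + 2*x^4 + 9*x^3 - 4*x^2 - 2*x + 3.
∫_{-1}^{1} of each monomial x^k gives [2/(k+1) if k even, 0 if k odd]. Integrating term-by-term (or equivalently evaluating the antiderivative F(x) = -x^6 + 2*x^5/5 + 9*x^4/4 - 4*x^3/3 - x^2 + 3*x at the endpoints):
  F(1) − F(−1) = 139/60 − (-109/60) = 62/15.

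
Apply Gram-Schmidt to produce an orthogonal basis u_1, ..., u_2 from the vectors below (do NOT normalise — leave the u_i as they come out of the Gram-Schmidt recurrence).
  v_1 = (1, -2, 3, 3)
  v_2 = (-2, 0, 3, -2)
Orthogonal basis:
  u_1 = (1, -2, 3, 3)
  u_2 = (-47/23, 2/23, 66/23, -49/23)

Apply the Gram-Schmidt recurrence
  u_1 = v_1
  u_i = v_i − Σ_{j<i} ((v_i · u_j) / (u_j · u_j)) · u_j.

Step by step this gives:
  u_1 = (1, -2, 3, 3)
  u_2 = (-47/23, 2/23, 66/23, -49/23)

Orthogonality check:
  u_2 · u_1 = 0 (should be 0)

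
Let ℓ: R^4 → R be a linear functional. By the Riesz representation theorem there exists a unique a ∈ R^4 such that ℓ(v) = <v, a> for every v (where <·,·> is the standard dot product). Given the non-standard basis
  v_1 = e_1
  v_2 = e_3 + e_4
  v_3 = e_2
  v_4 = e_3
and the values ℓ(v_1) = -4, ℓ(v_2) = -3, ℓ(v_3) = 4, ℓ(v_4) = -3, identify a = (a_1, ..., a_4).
a = (-4, 4, -3, 0)

Write a = (a_1, ..., a_4) in the standard basis. For each basis vector v_i, ℓ(v_i) = <v_i, a> is a linear equation in the a_j's. Collect the n equations into a matrix system V a = ℓ, where row i of V is v_i (expressed in the standard basis). Since V is invertible (lower-triangular with 1s on the diagonal, up to permutation), solve by back-substitution:
  V =
[[1, 0, 0, 0],
 [0, 0, 1, 1],
 [0, 1, 0, 0],
 [0, 0, 1, 0]]
  V a = (-4, -3, 4, -3)
Solving gives a = (-4, 4, -3, 0).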